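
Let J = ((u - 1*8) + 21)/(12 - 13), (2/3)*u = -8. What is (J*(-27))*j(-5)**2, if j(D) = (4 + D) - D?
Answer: 432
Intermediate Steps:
u = -12 (u = (3/2)*(-8) = -12)
j(D) = 4
J = -1 (J = ((-12 - 1*8) + 21)/(12 - 13) = ((-12 - 8) + 21)/(-1) = (-20 + 21)*(-1) = 1*(-1) = -1)
(J*(-27))*j(-5)**2 = -1*(-27)*4**2 = 27*16 = 432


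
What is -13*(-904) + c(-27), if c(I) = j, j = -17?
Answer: 11735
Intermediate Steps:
c(I) = -17
-13*(-904) + c(-27) = -13*(-904) - 17 = 11752 - 17 = 11735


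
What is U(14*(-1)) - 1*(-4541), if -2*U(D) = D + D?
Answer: 4555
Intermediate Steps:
U(D) = -D (U(D) = -(D + D)/2 = -D)
U(14*(-1)) - 1*(-4541) = -14*(-1) - 1*(-4541) = -1*(-14) + 4541 = 14 + 4541 = 4555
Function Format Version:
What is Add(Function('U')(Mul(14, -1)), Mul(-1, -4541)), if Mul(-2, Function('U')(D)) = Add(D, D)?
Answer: 4555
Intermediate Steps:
Function('U')(D) = Mul(-1, D) (Function('U')(D) = Mul(Rational(-1, 2), Add(D, D)) = Mul(Rational(-1, 2), Mul(2, D)) = Mul(-1, D))
Add(Function('U')(Mul(14, -1)), Mul(-1, -4541)) = Add(Mul(-1, Mul(14, -1)), Mul(-1, -4541)) = Add(Mul(-1, -14), 4541) = Add(14, 4541) = 4555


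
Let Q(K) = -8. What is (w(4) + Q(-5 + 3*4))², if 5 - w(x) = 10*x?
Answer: 1849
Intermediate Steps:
w(x) = 5 - 10*x
(w(4) + Q(-5 + 3*4))² = ((5 - 10*4) - 8)² = ((5 - 40) - 8)² = (-35 - 8)² = (-43)² = 1849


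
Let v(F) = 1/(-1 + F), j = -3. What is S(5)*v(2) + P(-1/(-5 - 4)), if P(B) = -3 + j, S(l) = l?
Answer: -1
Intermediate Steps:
P(B) = -6 (P(B) = -3 - 3 = -6)
S(5)*v(2) + P(-1/(-5 - 4)) = 5/(-1 + 2) - 6 = 5/1 - 6 = 5*1 - 6 = 5 - 6 = -1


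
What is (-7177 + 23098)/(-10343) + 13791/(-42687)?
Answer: -274086680/147170547 ≈ -1.8624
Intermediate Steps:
(-7177 + 23098)/(-10343) + 13791/(-42687) = 15921*(-1/10343) + 13791*(-1/42687) = -15921/10343 - 4597/14229 = -274086680/147170547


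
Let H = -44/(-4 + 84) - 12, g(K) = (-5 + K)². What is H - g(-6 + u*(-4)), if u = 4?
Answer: -14831/20 ≈ -741.55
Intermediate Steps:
H = -251/20 (H = -44/80 - 12 = -44*1/80 - 12 = -11/20 - 12 = -251/20 ≈ -12.550)
H - g(-6 + u*(-4)) = -251/20 - (-5 + (-6 + 4*(-4)))² = -251/20 - (-5 + (-6 - 16))² = -251/20 - (-5 - 22)² = -251/20 - 1*(-27)² = -251/20 - 1*729 = -251/20 - 729 = -14831/20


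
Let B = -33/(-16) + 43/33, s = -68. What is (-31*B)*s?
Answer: 936479/132 ≈ 7094.5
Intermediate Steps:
B = 1777/528 (B = -33*(-1/16) + 43*(1/33) = 33/16 + 43/33 = 1777/528 ≈ 3.3655)
(-31*B)*s = -31*1777/528*(-68) = -55087/528*(-68) = 936479/132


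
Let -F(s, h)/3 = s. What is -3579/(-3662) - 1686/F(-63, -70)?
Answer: -1832567/230706 ≈ -7.9433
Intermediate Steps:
F(s, h) = -3*s
-3579/(-3662) - 1686/F(-63, -70) = -3579/(-3662) - 1686/((-3*(-63))) = -3579*(-1/3662) - 1686/189 = 3579/3662 - 1686*1/189 = 3579/3662 - 562/63 = -1832567/230706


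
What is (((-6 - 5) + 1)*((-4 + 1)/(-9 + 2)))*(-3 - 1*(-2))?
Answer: 30/7 ≈ 4.2857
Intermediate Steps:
(((-6 - 5) + 1)*((-4 + 1)/(-9 + 2)))*(-3 - 1*(-2)) = ((-11 + 1)*(-3/(-7)))*(-3 + 2) = -(-30)*(-1)/7*(-1) = -10*3/7*(-1) = -30/7*(-1) = 30/7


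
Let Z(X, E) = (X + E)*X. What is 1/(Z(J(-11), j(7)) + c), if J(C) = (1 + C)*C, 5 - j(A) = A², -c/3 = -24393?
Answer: 1/80439 ≈ 1.2432e-5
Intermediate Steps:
c = 73179 (c = -3*(-24393) = 73179)
j(A) = 5 - A²
J(C) = C*(1 + C)
Z(X, E) = X*(E + X) (Z(X, E) = (E + X)*X = X*(E + X))
1/(Z(J(-11), j(7)) + c) = 1/((-11*(1 - 11))*((5 - 1*7²) - 11*(1 - 11)) + 73179) = 1/((-11*(-10))*((5 - 1*49) - 11*(-10)) + 73179) = 1/(110*((5 - 49) + 110) + 73179) = 1/(110*(-44 + 110) + 73179) = 1/(110*66 + 73179) = 1/(7260 + 73179) = 1/80439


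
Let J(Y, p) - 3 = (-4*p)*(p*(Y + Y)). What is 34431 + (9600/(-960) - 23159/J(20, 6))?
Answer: 198184856/5757 ≈ 34425.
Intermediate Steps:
J(Y, p) = 3 - 8*Y*p² (J(Y, p) = 3 + (-4*p)*(p*(Y + Y)) = 3 + (-4*p)*(p*(2*Y)) = 3 + (-4*p)*(2*Y*p) = 3 - 8*Y*p²)
34431 + (9600/(-960) - 23159/J(20, 6)) = 34431 + (9600/(-960) - 23159/(3 - 8*20*6²)) = 34431 + (9600*(-1/960) - 23159/(3 - 8*20*36)) = 34431 + (-10 - 23159/(3 - 5760)) = 34431 + (-10 - 23159/(-5757)) = 34431 + (-10 - 23159*(-1/5757)) = 34431 + (-10 + 23159/5757) = 34431 - 34411/5757 = 198184856/5757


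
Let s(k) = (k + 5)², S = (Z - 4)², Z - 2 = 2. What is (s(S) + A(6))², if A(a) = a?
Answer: 961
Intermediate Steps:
Z = 4 (Z = 2 + 2 = 4)
S = 0 (S = (4 - 4)² = 0² = 0)
s(k) = (5 + k)²
(s(S) + A(6))² = ((5 + 0)² + 6)² = (5² + 6)² = (25 + 6)² = 31² = 961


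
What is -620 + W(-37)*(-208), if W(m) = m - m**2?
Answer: 291828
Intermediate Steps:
-620 + W(-37)*(-208) = -620 - 37*(1 - 1*(-37))*(-208) = -620 - 37*(1 + 37)*(-208) = -620 - 37*38*(-208) = -620 - 1406*(-208) = -620 + 292448 = 291828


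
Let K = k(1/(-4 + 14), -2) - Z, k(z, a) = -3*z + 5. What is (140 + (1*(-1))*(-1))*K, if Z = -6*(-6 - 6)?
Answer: -94893/10 ≈ -9489.3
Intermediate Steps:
k(z, a) = 5 - 3*z
Z = 72 (Z = -6*(-12) = 72)
K = -673/10 (K = (5 - 3/(-4 + 14)) - 1*72 = (5 - 3/10) - 72 = 47/10 - 72 = -673/10 ≈ -67.300)
(140 + (1*(-1))*(-1))*K = (140 + (1*(-1))*(-1))*(-673/10) = (140 - 1*(-1))*(-673/10) = (140 + 1)*(-673/10) = 141*(-673/10) = -94893/10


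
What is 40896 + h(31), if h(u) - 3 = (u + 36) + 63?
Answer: 41029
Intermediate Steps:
h(u) = 102 + u (h(u) = 3 + ((u + 36) + 63) = 3 + ((36 + u) + 63) = 3 + (99 + u) = 102 + u)
40896 + h(31) = 40896 + (102 + 31) = 40896 + 133 = 41029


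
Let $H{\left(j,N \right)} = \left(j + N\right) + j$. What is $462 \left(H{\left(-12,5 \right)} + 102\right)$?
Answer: $38346$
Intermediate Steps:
$H{\left(j,N \right)} = N + 2 j$ ($H{\left(j,N \right)} = \left(N + j\right) + j = N + 2 j$)
$462 \left(H{\left(-12,5 \right)} + 102\right) = 462 \left(\left(5 + 2 \left(-12\right)\right) + 102\right) = 462 \left(\left(5 - 24\right) + 102\right) = 462 \left(-19 + 102\right) = 462 \cdot 83 = 38346$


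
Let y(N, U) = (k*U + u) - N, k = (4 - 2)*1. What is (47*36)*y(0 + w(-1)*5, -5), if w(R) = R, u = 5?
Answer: 0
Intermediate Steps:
k = 2 (k = 2*1 = 2)
y(N, U) = 5 - N + 2*U (y(N, U) = (2*U + 5) - N = (5 + 2*U) - N = 5 - N + 2*U)
(47*36)*y(0 + w(-1)*5, -5) = (47*36)*(5 - (0 - 1*5) + 2*(-5)) = 1692*(5 - (0 - 5) - 10) = 1692*(5 - 1*(-5) - 10) = 1692*(5 + 5 - 10) = 1692*0 = 0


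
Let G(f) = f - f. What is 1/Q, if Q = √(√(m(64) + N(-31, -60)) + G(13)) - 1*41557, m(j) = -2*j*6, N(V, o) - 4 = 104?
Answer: 1/(-41557 + √2*165^(¼)*√I) ≈ -2.4065e-5 - 2.1e-9*I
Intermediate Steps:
N(V, o) = 108 (N(V, o) = 4 + 104 = 108)
G(f) = 0
m(j) = -12*j
Q = -41557 + √2*165^(¼)*√I (Q = √(√(-12*64 + 108) + 0) - 1*41557 = √(√(-768 + 108) + 0) - 41557 = √(√(-660) + 0) - 41557 = √(2*I*√165 + 0) - 41557 = √(2*I*√165) - 41557 = √2*165^(¼)*√I - 41557 = -41557 + √2*165^(¼)*√I ≈ -41553.0 + 3.584*I)
1/Q = 1/(-41557 + 165^(¼)*(1 + I))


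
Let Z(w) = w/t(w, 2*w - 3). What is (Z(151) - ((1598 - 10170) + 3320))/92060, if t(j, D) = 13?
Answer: 68427/1196780 ≈ 0.057176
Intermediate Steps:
Z(w) = w/13
(Z(151) - ((1598 - 10170) + 3320))/92060 = ((1/13)*151 - ((1598 - 10170) + 3320))/92060 = (151/13 - (-8572 + 3320))*(1/92060) = (151/13 - 1*(-5252))*(1/92060) = (151/13 + 5252)*(1/92060) = (68427/13)*(1/92060) = 68427/1196780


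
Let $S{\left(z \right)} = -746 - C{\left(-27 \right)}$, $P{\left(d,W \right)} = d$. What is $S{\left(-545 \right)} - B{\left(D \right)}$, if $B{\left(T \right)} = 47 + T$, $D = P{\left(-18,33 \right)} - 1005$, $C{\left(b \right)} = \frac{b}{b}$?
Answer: $229$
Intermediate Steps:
$C{\left(b \right)} = 1$
$S{\left(z \right)} = -747$ ($S{\left(z \right)} = -746 - 1 = -747$)
$D = -1023$ ($D = -18 - 1005 = -1023$)
$S{\left(-545 \right)} - B{\left(D \right)} = -747 - \left(47 - 1023\right) = -747 - -976 = -747 + 976 = 229$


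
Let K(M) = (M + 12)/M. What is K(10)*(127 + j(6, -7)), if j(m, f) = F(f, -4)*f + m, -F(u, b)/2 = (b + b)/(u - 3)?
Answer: 7931/25 ≈ 317.24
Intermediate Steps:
K(M) = (12 + M)/M
F(u, b) = -4*b/(-3 + u) (F(u, b) = -2*(b + b)/(u - 3) = -2*2*b/(-3 + u) = -4*b/(-3 + u))
j(m, f) = m + 16*f/(-3 + f) (j(m, f) = (-4*(-4)/(-3 + f))*f + m = (16/(-3 + f))*f + m = 16*f/(-3 + f) + m = m + 16*f/(-3 + f))
K(10)*(127 + j(6, -7)) = ((12 + 10)/10)*(127 + (16*(-7) + 6*(-3 - 7))/(-3 - 7)) = ((1/10)*22)*(127 + (-112 + 6*(-10))/(-10)) = 11*(127 - (-112 - 60)/10)/5 = 11*(127 - 1/10*(-172))/5 = 11*(127 + 86/5)/5 = (11/5)*(721/5) = 7931/25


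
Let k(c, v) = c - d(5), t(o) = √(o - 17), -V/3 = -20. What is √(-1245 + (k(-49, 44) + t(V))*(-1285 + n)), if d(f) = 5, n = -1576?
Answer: √(153249 - 2861*√43) ≈ 366.73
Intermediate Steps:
V = 60 (V = -3*(-20) = 60)
t(o) = √(-17 + o)
k(c, v) = -5 + c (k(c, v) = c - 1*5 = c - 5 = -5 + c)
√(-1245 + (k(-49, 44) + t(V))*(-1285 + n)) = √(-1245 + ((-5 - 49) + √(-17 + 60))*(-1285 - 1576)) = √(-1245 + (-54 + √43)*(-2861)) = √(-1245 + (154494 - 2861*√43)) = √(153249 - 2861*√43)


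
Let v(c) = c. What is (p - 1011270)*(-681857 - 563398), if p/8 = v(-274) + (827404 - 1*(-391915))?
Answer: -10884886027950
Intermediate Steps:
p = 9752360 (p = 8*(-274 + (827404 - 1*(-391915))) = 8*(-274 + (827404 + 391915)) = 8*(-274 + 1219319) = 8*1219045 = 9752360)
(p - 1011270)*(-681857 - 563398) = (9752360 - 1011270)*(-681857 - 563398) = 8741090*(-1245255) = -10884886027950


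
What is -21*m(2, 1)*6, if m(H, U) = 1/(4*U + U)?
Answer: -126/5 ≈ -25.200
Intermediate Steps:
m(H, U) = 1/(5*U)
-21*m(2, 1)*6 = -21/(5*1)*6 = -21/5*6 = -126/5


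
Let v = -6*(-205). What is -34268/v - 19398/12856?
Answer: -116102237/3953220 ≈ -29.369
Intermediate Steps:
v = 1230
-34268/v - 19398/12856 = -34268/1230 - 19398/12856 = -34268*1/1230 - 19398*1/12856 = -17134/615 - 9699/6428 = -116102237/3953220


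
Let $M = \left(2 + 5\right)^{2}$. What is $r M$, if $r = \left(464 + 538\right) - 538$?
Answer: $22736$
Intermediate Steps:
$M = 49$ ($M = 7^{2} = 49$)
$r = 464$ ($r = 1002 - 538 = 464$)
$r M = 464 \cdot 49 = 22736$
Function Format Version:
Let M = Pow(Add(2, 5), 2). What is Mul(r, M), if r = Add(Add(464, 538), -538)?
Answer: 22736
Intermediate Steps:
M = 49 (M = Pow(7, 2) = 49)
r = 464 (r = Add(1002, -538) = 464)
Mul(r, M) = Mul(464, 49) = 22736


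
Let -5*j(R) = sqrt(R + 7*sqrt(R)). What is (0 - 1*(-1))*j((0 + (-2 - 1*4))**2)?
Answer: -sqrt(78)/5 ≈ -1.7664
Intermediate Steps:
j(R) = -sqrt(R + 7*sqrt(R))/5
(0 - 1*(-1))*j((0 + (-2 - 1*4))**2) = (0 - 1*(-1))*(-sqrt((0 + (-2 - 1*4))**2 + 7*sqrt((0 + (-2 - 1*4))**2))/5) = (0 + 1)*(-sqrt((0 + (-2 - 4))**2 + 7*sqrt((0 + (-2 - 4))**2))/5) = 1*(-sqrt((0 - 6)**2 + 7*sqrt((0 - 6)**2))/5) = 1*(-sqrt((-6)**2 + 7*sqrt((-6)**2))/5) = 1*(-sqrt(36 + 7*sqrt(36))/5) = 1*(-sqrt(36 + 7*6)/5) = 1*(-sqrt(36 + 42)/5) = 1*(-sqrt(78)/5) = -sqrt(78)/5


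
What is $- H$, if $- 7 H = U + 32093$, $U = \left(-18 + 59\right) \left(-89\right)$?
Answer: $\frac{28444}{7} \approx 4063.4$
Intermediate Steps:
$U = -3649$ ($U = 41 \left(-89\right) = -3649$)
$H = - \frac{28444}{7}$ ($H = - \frac{-3649 + 32093}{7} = \left(- \frac{1}{7}\right) 28444 = - \frac{28444}{7} \approx -4063.4$)
$- H = \left(-1\right) \left(- \frac{28444}{7}\right) = \frac{28444}{7}$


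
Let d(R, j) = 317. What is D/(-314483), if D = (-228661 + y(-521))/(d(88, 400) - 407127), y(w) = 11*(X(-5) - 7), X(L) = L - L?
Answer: -114369/63967414615 ≈ -1.7879e-6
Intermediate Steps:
X(L) = 0
y(w) = -77 (y(w) = 11*(0 - 7) = 11*(-7) = -77)
D = 114369/203405 (D = (-228661 - 77)/(317 - 407127) = -228738/(-406810) = -228738*(-1/406810) = 114369/203405 ≈ 0.56227)
D/(-314483) = (114369/203405)/(-314483) = (114369/203405)*(-1/314483) = -114369/63967414615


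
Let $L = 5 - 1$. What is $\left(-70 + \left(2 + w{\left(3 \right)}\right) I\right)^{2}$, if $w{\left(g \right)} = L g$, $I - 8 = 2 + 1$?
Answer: $7056$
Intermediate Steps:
$L = 4$
$I = 11$ ($I = 8 + \left(2 + 1\right) = 8 + 3 = 11$)
$w{\left(g \right)} = 4 g$
$\left(-70 + \left(2 + w{\left(3 \right)}\right) I\right)^{2} = \left(-70 + \left(2 + 4 \cdot 3\right) 11\right)^{2} = \left(-70 + \left(2 + 12\right) 11\right)^{2} = \left(-70 + 14 \cdot 11\right)^{2} = \left(-70 + 154\right)^{2} = 84^{2} = 7056$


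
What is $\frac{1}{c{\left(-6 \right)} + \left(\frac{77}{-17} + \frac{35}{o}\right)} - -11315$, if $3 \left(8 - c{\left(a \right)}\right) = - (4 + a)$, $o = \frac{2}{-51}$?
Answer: $\frac{1026824833}{90749} \approx 11315.0$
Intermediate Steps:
$o = - \frac{2}{51}$ ($o = 2 \left(- \frac{1}{51}\right) = - \frac{2}{51} \approx -0.039216$)
$c{\left(a \right)} = \frac{28}{3} + \frac{a}{3}$ ($c{\left(a \right)} = 8 - \frac{\left(-1\right) \left(4 + a\right)}{3} = 8 - \frac{-4 - a}{3} = 8 + \left(\frac{4}{3} + \frac{a}{3}\right) = \frac{28}{3} + \frac{a}{3}$)
$\frac{1}{c{\left(-6 \right)} + \left(\frac{77}{-17} + \frac{35}{o}\right)} - -11315 = \frac{1}{\left(\frac{28}{3} + \frac{1}{3} \left(-6\right)\right) + \left(\frac{77}{-17} + \frac{35}{- \frac{2}{51}}\right)} - -11315 = \frac{1}{\left(\frac{28}{3} - 2\right) + \left(77 \left(- \frac{1}{17}\right) + 35 \left(- \frac{51}{2}\right)\right)} + 11315 = \frac{1}{\frac{22}{3} - \frac{30499}{34}} + 11315 = \frac{1}{- \frac{90749}{102}} + 11315 = - \frac{102}{90749} + 11315 = \frac{1026824833}{90749}$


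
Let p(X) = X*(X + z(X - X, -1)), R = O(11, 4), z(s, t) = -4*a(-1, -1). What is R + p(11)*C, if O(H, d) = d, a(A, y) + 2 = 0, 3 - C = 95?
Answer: -19224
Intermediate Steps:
C = -92 (C = 3 - 1*95 = 3 - 95 = -92)
a(A, y) = -2 (a(A, y) = -2 + 0 = -2)
z(s, t) = 8 (z(s, t) = -4*(-2) = 8)
R = 4
p(X) = X*(8 + X) (p(X) = X*(X + 8) = X*(8 + X))
R + p(11)*C = 4 + (11*(8 + 11))*(-92) = 4 + (11*19)*(-92) = 4 + 209*(-92) = 4 - 19228 = -19224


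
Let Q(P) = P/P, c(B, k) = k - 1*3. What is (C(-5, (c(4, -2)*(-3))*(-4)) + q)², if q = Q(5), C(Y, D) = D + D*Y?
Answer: 58081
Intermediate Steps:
c(B, k) = -3 + k (c(B, k) = k - 3 = -3 + k)
Q(P) = 1
q = 1
(C(-5, (c(4, -2)*(-3))*(-4)) + q)² = ((((-3 - 2)*(-3))*(-4))*(1 - 5) + 1)² = ((-5*(-3)*(-4))*(-4) + 1)² = ((15*(-4))*(-4) + 1)² = (-60*(-4) + 1)² = (240 + 1)² = 241² = 58081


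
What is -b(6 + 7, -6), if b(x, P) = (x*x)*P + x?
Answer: 1001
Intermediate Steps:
b(x, P) = x + P*x² (b(x, P) = x²*P + x = P*x² + x = x + P*x²)
-b(6 + 7, -6) = -(6 + 7)*(1 - 6*(6 + 7)) = -13*(1 - 6*13) = -13*(1 - 78) = -13*(-77) = -1*(-1001) = 1001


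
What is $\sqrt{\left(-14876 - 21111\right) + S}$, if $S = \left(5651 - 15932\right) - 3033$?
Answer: $i \sqrt{49301} \approx 222.04 i$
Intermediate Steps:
$S = -13314$ ($S = -10281 - 3033 = -13314$)
$\sqrt{\left(-14876 - 21111\right) + S} = \sqrt{\left(-14876 - 21111\right) - 13314} = \sqrt{-35987 - 13314} = \sqrt{-49301} = i \sqrt{49301}$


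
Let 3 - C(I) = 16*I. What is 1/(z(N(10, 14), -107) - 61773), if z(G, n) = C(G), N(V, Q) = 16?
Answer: -1/62026 ≈ -1.6122e-5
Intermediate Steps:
C(I) = 3 - 16*I
z(G, n) = 3 - 16*G
1/(z(N(10, 14), -107) - 61773) = 1/((3 - 16*16) - 61773) = 1/((3 - 256) - 61773) = 1/(-253 - 61773) = 1/(-62026) = -1/62026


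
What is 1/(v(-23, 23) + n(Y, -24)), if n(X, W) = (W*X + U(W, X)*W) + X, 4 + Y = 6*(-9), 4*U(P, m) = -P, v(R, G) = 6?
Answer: 1/1196 ≈ 0.00083612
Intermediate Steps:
U(P, m) = -P/4 (U(P, m) = (-P)/4 = -P/4)
Y = -58 (Y = -4 + 6*(-9) = -4 - 54 = -58)
n(X, W) = X - W²/4 + W*X (n(X, W) = (W*X + (-W/4)*W) + X = (W*X - W²/4) + X = (-W²/4 + W*X) + X = X - W²/4 + W*X)
1/(v(-23, 23) + n(Y, -24)) = 1/(6 + (-58 - ¼*(-24)² - 24*(-58))) = 1/(6 + (-58 - ¼*576 + 1392)) = 1/(6 + (-58 - 144 + 1392)) = 1/(6 + 1190) = 1/1196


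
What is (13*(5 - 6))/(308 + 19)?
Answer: -13/327 ≈ -0.039755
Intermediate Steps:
(13*(5 - 6))/(308 + 19) = (13*(-1))/327 = -13*1/327 = -13/327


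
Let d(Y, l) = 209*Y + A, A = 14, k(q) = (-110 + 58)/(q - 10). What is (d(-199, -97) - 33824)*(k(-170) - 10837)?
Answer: 36769448452/45 ≈ 8.1710e+8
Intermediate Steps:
k(q) = -52/(-10 + q)
d(Y, l) = 14 + 209*Y (d(Y, l) = 209*Y + 14 = 14 + 209*Y)
(d(-199, -97) - 33824)*(k(-170) - 10837) = ((14 + 209*(-199)) - 33824)*(-52/(-10 - 170) - 10837) = ((14 - 41591) - 33824)*(-52/(-180) - 10837) = (-41577 - 33824)*(-52*(-1/180) - 10837) = -75401*(13/45 - 10837) = -75401*(-487652/45) = 36769448452/45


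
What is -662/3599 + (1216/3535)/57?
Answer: -6790174/38167395 ≈ -0.17791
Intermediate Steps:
-662/3599 + (1216/3535)/57 = -662*1/3599 + (1216*(1/3535))*(1/57) = -662/3599 + (1216/3535)*(1/57) = -662/3599 + 64/10605 = -6790174/38167395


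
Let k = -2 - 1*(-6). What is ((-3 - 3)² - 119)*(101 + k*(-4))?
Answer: -7055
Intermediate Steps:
k = 4 (k = -2 + 6 = 4)
((-3 - 3)² - 119)*(101 + k*(-4)) = ((-3 - 3)² - 119)*(101 + 4*(-4)) = ((-6)² - 119)*(101 - 16) = (36 - 119)*85 = -83*85 = -7055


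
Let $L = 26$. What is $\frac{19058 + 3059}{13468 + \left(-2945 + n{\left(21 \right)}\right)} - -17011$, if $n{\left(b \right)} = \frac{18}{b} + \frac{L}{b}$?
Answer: $\frac{3760354754}{221027} \approx 17013.0$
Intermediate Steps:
$n{\left(b \right)} = \frac{44}{b}$ ($n{\left(b \right)} = \frac{18}{b} + \frac{26}{b} = \frac{44}{b}$)
$\frac{19058 + 3059}{13468 + \left(-2945 + n{\left(21 \right)}\right)} - -17011 = \frac{19058 + 3059}{13468 - \left(2945 - \frac{44}{21}\right)} - -17011 = \frac{22117}{13468 + \left(-2945 + 44 \cdot \frac{1}{21}\right)} + 17011 = \frac{22117}{13468 + \left(-2945 + \frac{44}{21}\right)} + 17011 = \frac{22117}{13468 - \frac{61801}{21}} + 17011 = \frac{22117}{\frac{221027}{21}} + 17011 = 22117 \cdot \frac{21}{221027} + 17011 = \frac{464457}{221027} + 17011 = \frac{3760354754}{221027}$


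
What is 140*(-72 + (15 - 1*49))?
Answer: -14840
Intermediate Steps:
140*(-72 + (15 - 1*49)) = 140*(-72 + (15 - 49)) = 140*(-72 - 34) = 140*(-106) = -14840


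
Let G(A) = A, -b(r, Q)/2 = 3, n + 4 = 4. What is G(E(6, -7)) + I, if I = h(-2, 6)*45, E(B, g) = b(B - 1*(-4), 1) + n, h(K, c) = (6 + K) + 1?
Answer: 219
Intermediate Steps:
n = 0 (n = -4 + 4 = 0)
h(K, c) = 7 + K
b(r, Q) = -6 (b(r, Q) = -2*3 = -6)
E(B, g) = -6 (E(B, g) = -6 + 0 = -6)
I = 225 (I = (7 - 2)*45 = 5*45 = 225)
G(E(6, -7)) + I = -6 + 225 = 219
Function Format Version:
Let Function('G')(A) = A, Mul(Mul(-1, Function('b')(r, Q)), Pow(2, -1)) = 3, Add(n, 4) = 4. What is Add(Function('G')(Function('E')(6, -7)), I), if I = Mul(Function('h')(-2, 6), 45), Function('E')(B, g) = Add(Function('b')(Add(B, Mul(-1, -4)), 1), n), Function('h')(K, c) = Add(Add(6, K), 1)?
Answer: 219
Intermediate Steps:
n = 0 (n = Add(-4, 4) = 0)
Function('h')(K, c) = Add(7, K)
Function('b')(r, Q) = -6 (Function('b')(r, Q) = Mul(-2, 3) = -6)
Function('E')(B, g) = -6 (Function('E')(B, g) = Add(-6, 0) = -6)
I = 225 (I = Mul(Add(7, -2), 45) = Mul(5, 45) = 225)
Add(Function('G')(Function('E')(6, -7)), I) = Add(-6, 225) = 219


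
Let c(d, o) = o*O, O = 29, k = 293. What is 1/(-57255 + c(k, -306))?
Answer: -1/66129 ≈ -1.5122e-5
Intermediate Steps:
c(d, o) = 29*o (c(d, o) = o*29 = 29*o)
1/(-57255 + c(k, -306)) = 1/(-57255 + 29*(-306)) = 1/(-57255 - 8874) = 1/(-66129) = -1/66129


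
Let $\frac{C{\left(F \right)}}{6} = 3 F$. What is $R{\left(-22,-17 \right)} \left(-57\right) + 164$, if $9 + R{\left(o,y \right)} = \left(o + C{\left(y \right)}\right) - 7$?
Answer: $19772$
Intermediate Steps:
$C{\left(F \right)} = 18 F$ ($C{\left(F \right)} = 6 \cdot 3 F = 18 F$)
$R{\left(o,y \right)} = -16 + o + 18 y$ ($R{\left(o,y \right)} = -9 - \left(7 - o - 18 y\right) = -9 + \left(-7 + o + 18 y\right) = -16 + o + 18 y$)
$R{\left(-22,-17 \right)} \left(-57\right) + 164 = \left(-16 - 22 + 18 \left(-17\right)\right) \left(-57\right) + 164 = \left(-16 - 22 - 306\right) \left(-57\right) + 164 = \left(-344\right) \left(-57\right) + 164 = 19608 + 164 = 19772$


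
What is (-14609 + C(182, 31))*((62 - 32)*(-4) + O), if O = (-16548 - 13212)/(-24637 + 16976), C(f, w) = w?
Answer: 12968005680/7661 ≈ 1.6927e+6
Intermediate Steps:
O = 29760/7661 (O = -29760/(-7661) = -29760*(-1/7661) = 29760/7661 ≈ 3.8846)
(-14609 + C(182, 31))*((62 - 32)*(-4) + O) = (-14609 + 31)*((62 - 32)*(-4) + 29760/7661) = -14578*(30*(-4) + 29760/7661) = -14578*(-120 + 29760/7661) = -14578*(-889560/7661) = 12968005680/7661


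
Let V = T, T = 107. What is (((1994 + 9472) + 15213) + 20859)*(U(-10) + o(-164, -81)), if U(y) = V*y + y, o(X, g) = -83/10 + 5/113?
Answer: -29229428601/565 ≈ -5.1734e+7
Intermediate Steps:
o(X, g) = -9329/1130 (o(X, g) = -83*⅒ + 5*(1/113) = -83/10 + 5/113 = -9329/1130)
V = 107
U(y) = 108*y (U(y) = 107*y + y = 108*y)
(((1994 + 9472) + 15213) + 20859)*(U(-10) + o(-164, -81)) = (((1994 + 9472) + 15213) + 20859)*(108*(-10) - 9329/1130) = ((11466 + 15213) + 20859)*(-1080 - 9329/1130) = (26679 + 20859)*(-1229729/1130) = 47538*(-1229729/1130) = -29229428601/565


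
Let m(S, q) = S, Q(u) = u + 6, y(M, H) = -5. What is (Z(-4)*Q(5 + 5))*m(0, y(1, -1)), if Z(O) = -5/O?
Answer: 0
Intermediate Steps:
Q(u) = 6 + u
(Z(-4)*Q(5 + 5))*m(0, y(1, -1)) = ((-5/(-4))*(6 + (5 + 5)))*0 = ((-5*(-¼))*(6 + 10))*0 = ((5/4)*16)*0 = 20*0 = 0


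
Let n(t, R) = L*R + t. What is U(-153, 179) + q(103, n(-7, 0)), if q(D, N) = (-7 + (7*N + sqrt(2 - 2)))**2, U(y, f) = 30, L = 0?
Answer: 3166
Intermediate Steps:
n(t, R) = t (n(t, R) = 0*R + t = 0 + t = t)
q(D, N) = (-7 + 7*N)**2 (q(D, N) = (-7 + (7*N + sqrt(0)))**2 = (-7 + (7*N + 0))**2 = (-7 + 7*N)**2)
U(-153, 179) + q(103, n(-7, 0)) = 30 + 49*(-1 - 7)**2 = 30 + 49*(-8)**2 = 30 + 49*64 = 30 + 3136 = 3166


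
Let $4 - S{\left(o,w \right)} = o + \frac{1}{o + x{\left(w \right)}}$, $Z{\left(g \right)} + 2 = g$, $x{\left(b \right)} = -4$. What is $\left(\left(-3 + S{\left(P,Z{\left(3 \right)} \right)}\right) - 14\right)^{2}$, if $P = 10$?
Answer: $\frac{19321}{36} \approx 536.69$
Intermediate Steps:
$Z{\left(g \right)} = -2 + g$
$S{\left(o,w \right)} = 4 - o - \frac{1}{-4 + o}$ ($S{\left(o,w \right)} = 4 - \left(o + \frac{1}{o - 4}\right) = 4 - \left(o + \frac{1}{-4 + o}\right) = 4 - o - \frac{1}{-4 + o}$)
$\left(\left(-3 + S{\left(P,Z{\left(3 \right)} \right)}\right) - 14\right)^{2} = \left(\left(-3 + \frac{-17 - 10^{2} + 8 \cdot 10}{-4 + 10}\right) - 14\right)^{2} = \left(\left(-3 + \frac{-17 - 100 + 80}{6}\right) - 14\right)^{2} = \left(\left(-3 + \frac{1}{6} \left(-37\right)\right) - 14\right)^{2} = \left(\left(-3 - \frac{37}{6}\right) - 14\right)^{2} = \left(- \frac{55}{6} - 14\right)^{2} = \left(- \frac{139}{6}\right)^{2} = \frac{19321}{36}$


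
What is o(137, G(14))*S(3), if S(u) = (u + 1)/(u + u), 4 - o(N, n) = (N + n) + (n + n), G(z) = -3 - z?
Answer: -164/3 ≈ -54.667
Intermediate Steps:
o(N, n) = 4 - N - 3*n (o(N, n) = 4 - ((N + n) + (n + n)) = 4 - ((N + n) + 2*n) = 4 - (N + 3*n) = 4 + (-N - 3*n) = 4 - N - 3*n)
S(u) = (1 + u)/(2*u) (S(u) = (1 + u)/((2*u)) = (1 + u)*(1/(2*u)) = (1 + u)/(2*u))
o(137, G(14))*S(3) = (4 - 1*137 - 3*(-3 - 1*14))*((½)*(1 + 3)/3) = (4 - 137 - 3*(-3 - 14))*((½)*(⅓)*4) = (4 - 137 - 3*(-17))*(⅔) = (4 - 137 + 51)*(⅔) = -82*⅔ = -164/3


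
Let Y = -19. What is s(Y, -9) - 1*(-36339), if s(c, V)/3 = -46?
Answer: 36201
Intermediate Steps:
s(c, V) = -138 (s(c, V) = 3*(-46) = -138)
s(Y, -9) - 1*(-36339) = -138 - 1*(-36339) = -138 + 36339 = 36201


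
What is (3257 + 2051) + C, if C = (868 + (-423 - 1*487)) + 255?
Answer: 5521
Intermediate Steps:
C = 213 (C = (868 + (-423 - 487)) + 255 = (868 - 910) + 255 = -42 + 255 = 213)
(3257 + 2051) + C = (3257 + 2051) + 213 = 5308 + 213 = 5521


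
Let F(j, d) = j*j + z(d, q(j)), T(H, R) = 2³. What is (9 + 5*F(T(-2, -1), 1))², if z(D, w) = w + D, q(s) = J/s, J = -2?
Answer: 1771561/16 ≈ 1.1072e+5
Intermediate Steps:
T(H, R) = 8
q(s) = -2/s
z(D, w) = D + w
F(j, d) = d + j² - 2/j (F(j, d) = j*j + (d - 2/j) = j² + (d - 2/j) = d + j² - 2/j)
(9 + 5*F(T(-2, -1), 1))² = (9 + 5*(1 + 8² - 2/8))² = (9 + 5*(1 + 64 - 2*⅛))² = (9 + 5*(1 + 64 - ¼))² = (9 + 5*(259/4))² = (9 + 1295/4)² = (1331/4)² = 1771561/16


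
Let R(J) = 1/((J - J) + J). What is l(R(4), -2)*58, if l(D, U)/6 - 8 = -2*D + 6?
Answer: 4698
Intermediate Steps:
R(J) = 1/J (R(J) = 1/(0 + J) = 1/J)
l(D, U) = 84 - 12*D (l(D, U) = 48 + 6*(-2*D + 6) = 48 + 6*(6 - 2*D) = 48 + (36 - 12*D) = 84 - 12*D)
l(R(4), -2)*58 = (84 - 12/4)*58 = (84 - 12*1/4)*58 = (84 - 3)*58 = 81*58 = 4698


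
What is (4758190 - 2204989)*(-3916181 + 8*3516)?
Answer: -9926980807653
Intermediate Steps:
(4758190 - 2204989)*(-3916181 + 8*3516) = 2553201*(-3916181 + 28128) = 2553201*(-3888053) = -9926980807653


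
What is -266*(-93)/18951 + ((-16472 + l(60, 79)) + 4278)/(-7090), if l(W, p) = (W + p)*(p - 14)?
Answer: 78419543/44787530 ≈ 1.7509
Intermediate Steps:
l(W, p) = (-14 + p)*(W + p) (l(W, p) = (W + p)*(-14 + p) = (-14 + p)*(W + p))
-266*(-93)/18951 + ((-16472 + l(60, 79)) + 4278)/(-7090) = -266*(-93)/18951 + ((-16472 + (79² - 14*60 - 14*79 + 60*79)) + 4278)/(-7090) = 24738*(1/18951) + ((-16472 + (6241 - 840 - 1106 + 4740)) + 4278)*(-1/7090) = 8246/6317 + ((-16472 + 9035) + 4278)*(-1/7090) = 8246/6317 + (-7437 + 4278)*(-1/7090) = 8246/6317 - 3159*(-1/7090) = 8246/6317 + 3159/7090 = 78419543/44787530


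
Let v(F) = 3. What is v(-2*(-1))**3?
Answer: 27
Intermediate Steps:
v(-2*(-1))**3 = 3**3 = 27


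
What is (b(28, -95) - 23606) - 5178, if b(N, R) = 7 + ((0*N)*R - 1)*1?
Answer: -28778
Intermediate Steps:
b(N, R) = 6 (b(N, R) = 7 + (0*R - 1)*1 = 7 + (0 - 1)*1 = 7 - 1*1 = 7 - 1 = 6)
(b(28, -95) - 23606) - 5178 = (6 - 23606) - 5178 = -23600 - 5178 = -28778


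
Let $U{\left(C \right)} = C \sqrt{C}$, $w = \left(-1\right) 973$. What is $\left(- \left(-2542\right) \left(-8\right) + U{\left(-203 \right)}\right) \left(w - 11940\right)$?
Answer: $262598768 + 2621339 i \sqrt{203} \approx 2.626 \cdot 10^{8} + 3.7348 \cdot 10^{7} i$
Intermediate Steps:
$w = -973$
$U{\left(C \right)} = C^{\frac{3}{2}}$
$\left(- \left(-2542\right) \left(-8\right) + U{\left(-203 \right)}\right) \left(w - 11940\right) = \left(- \left(-2542\right) \left(-8\right) + \left(-203\right)^{\frac{3}{2}}\right) \left(-973 - 11940\right) = \left(\left(-1\right) 20336 - 203 i \sqrt{203}\right) \left(-12913\right) = \left(-20336 - 203 i \sqrt{203}\right) \left(-12913\right) = 262598768 + 2621339 i \sqrt{203}$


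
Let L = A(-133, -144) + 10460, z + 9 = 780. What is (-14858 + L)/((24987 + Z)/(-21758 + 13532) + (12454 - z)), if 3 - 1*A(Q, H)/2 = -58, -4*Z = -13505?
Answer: -140697504/384303979 ≈ -0.36611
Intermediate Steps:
Z = 13505/4 (Z = -1/4*(-13505) = 13505/4 ≈ 3376.3)
A(Q, H) = 122 (A(Q, H) = 6 - 2*(-58) = 6 + 116 = 122)
z = 771 (z = -9 + 780 = 771)
L = 10582 (L = 122 + 10460 = 10582)
(-14858 + L)/((24987 + Z)/(-21758 + 13532) + (12454 - z)) = (-14858 + 10582)/((24987 + 13505/4)/(-21758 + 13532) + (12454 - 1*771)) = -4276/((113453/4)/(-8226) + (12454 - 771)) = -4276/((113453/4)*(-1/8226) + 11683) = -4276/(-113453/32904 + 11683) = -4276/384303979/32904 = -4276*32904/384303979 = -140697504/384303979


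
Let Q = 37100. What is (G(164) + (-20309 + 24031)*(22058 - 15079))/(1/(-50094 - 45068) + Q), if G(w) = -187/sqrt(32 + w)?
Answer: 5767793324215/8237857131 ≈ 700.16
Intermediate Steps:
G(w) = -187/sqrt(32 + w)
(G(164) + (-20309 + 24031)*(22058 - 15079))/(1/(-50094 - 45068) + Q) = (-187/sqrt(32 + 164) + (-20309 + 24031)*(22058 - 15079))/(1/(-50094 - 45068) + 37100) = (-187/sqrt(196) + 3722*6979)/(1/(-95162) + 37100) = (-187*1/14 + 25975838)/(-1/95162 + 37100) = (-187/14 + 25975838)/(3530510199/95162) = (363661545/14)*(95162/3530510199) = 5767793324215/8237857131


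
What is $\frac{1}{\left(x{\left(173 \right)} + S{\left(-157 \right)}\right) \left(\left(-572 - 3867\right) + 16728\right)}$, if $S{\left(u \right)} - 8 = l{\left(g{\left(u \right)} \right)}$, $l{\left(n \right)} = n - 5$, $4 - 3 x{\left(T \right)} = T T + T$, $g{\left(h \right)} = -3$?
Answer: $- \frac{3}{369874322} \approx -8.1109 \cdot 10^{-9}$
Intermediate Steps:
$x{\left(T \right)} = \frac{4}{3} - \frac{T}{3} - \frac{T^{2}}{3}$ ($x{\left(T \right)} = \frac{4}{3} - \frac{T T + T}{3} = \frac{4}{3} - \frac{T^{2} + T}{3} = \frac{4}{3} - \frac{T + T^{2}}{3} = \frac{4}{3} - \left(\frac{T}{3} + \frac{T^{2}}{3}\right) = \frac{4}{3} - \frac{T}{3} - \frac{T^{2}}{3}$)
$l{\left(n \right)} = -5 + n$ ($l{\left(n \right)} = n - 5 = -5 + n$)
$S{\left(u \right)} = 0$ ($S{\left(u \right)} = 8 - 8 = 0$)
$\frac{1}{\left(x{\left(173 \right)} + S{\left(-157 \right)}\right) \left(\left(-572 - 3867\right) + 16728\right)} = \frac{1}{\left(\left(\frac{4}{3} - \frac{173}{3} - \frac{173^{2}}{3}\right) + 0\right) \left(\left(-572 - 3867\right) + 16728\right)} = \frac{1}{\left(\left(\frac{4}{3} - \frac{173}{3} - \frac{29929}{3}\right) + 0\right) \left(\left(-572 - 3867\right) + 16728\right)} = \frac{1}{\left(\left(\frac{4}{3} - \frac{173}{3} - \frac{29929}{3}\right) + 0\right) \left(-4439 + 16728\right)} = \frac{1}{\left(- \frac{30098}{3} + 0\right) 12289} = \frac{1}{\left(- \frac{30098}{3}\right) 12289} = \frac{1}{- \frac{369874322}{3}} = - \frac{3}{369874322}$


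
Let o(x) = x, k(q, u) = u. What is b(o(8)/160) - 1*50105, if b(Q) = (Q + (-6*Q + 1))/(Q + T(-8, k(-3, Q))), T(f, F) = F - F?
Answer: -50090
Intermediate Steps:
T(f, F) = 0
b(Q) = (1 - 5*Q)/Q (b(Q) = (Q + (-6*Q + 1))/(Q + 0) = (Q + (1 - 6*Q))/Q = (1 - 5*Q)/Q)
b(o(8)/160) - 1*50105 = (-5 + 1/(8/160)) - 1*50105 = (-5 + 1/(8*(1/160))) - 50105 = (-5 + 1/(1/20)) - 50105 = (-5 + 20) - 50105 = 15 - 50105 = -50090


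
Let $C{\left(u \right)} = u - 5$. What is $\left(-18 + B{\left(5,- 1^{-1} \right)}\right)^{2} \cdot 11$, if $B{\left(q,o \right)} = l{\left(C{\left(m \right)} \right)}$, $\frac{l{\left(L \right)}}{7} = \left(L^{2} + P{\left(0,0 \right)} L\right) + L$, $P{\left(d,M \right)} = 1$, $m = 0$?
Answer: $83259$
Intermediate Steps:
$C{\left(u \right)} = -5 + u$
$l{\left(L \right)} = 7 L^{2} + 14 L$ ($l{\left(L \right)} = 7 \left(\left(L^{2} + 1 L\right) + L\right) = 7 \left(\left(L^{2} + L\right) + L\right) = 7 \left(\left(L + L^{2}\right) + L\right) = 7 \left(L^{2} + 2 L\right) = 7 L^{2} + 14 L$)
$B{\left(q,o \right)} = 105$ ($B{\left(q,o \right)} = 7 \left(-5 + 0\right) \left(2 + \left(-5 + 0\right)\right) = 7 \left(-5\right) \left(2 - 5\right) = 7 \left(-5\right) \left(-3\right) = 105$)
$\left(-18 + B{\left(5,- 1^{-1} \right)}\right)^{2} \cdot 11 = \left(-18 + 105\right)^{2} \cdot 11 = 87^{2} \cdot 11 = 7569 \cdot 11 = 83259$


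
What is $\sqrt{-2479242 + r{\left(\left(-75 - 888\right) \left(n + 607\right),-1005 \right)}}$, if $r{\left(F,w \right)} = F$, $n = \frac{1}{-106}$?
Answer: $\frac{i \sqrt{34424563710}}{106} \approx 1750.4 i$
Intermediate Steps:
$n = - \frac{1}{106} \approx -0.009434$
$\sqrt{-2479242 + r{\left(\left(-75 - 888\right) \left(n + 607\right),-1005 \right)}} = \sqrt{-2479242 + \left(-75 - 888\right) \left(- \frac{1}{106} + 607\right)} = \sqrt{-2479242 - \frac{61960383}{106}} = \sqrt{- \frac{324760035}{106}} = \frac{i \sqrt{34424563710}}{106}$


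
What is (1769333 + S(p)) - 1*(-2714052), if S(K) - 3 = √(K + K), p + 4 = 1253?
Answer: 4483388 + √2498 ≈ 4.4834e+6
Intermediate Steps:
p = 1249 (p = -4 + 1253 = 1249)
S(K) = 3 + √2*√K (S(K) = 3 + √(K + K) = 3 + √(2*K) = 3 + √2*√K)
(1769333 + S(p)) - 1*(-2714052) = (1769333 + (3 + √2*√1249)) - 1*(-2714052) = (1769333 + (3 + √2498)) + 2714052 = (1769336 + √2498) + 2714052 = 4483388 + √2498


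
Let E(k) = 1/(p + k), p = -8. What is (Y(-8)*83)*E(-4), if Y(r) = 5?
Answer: -415/12 ≈ -34.583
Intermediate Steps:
E(k) = 1/(-8 + k)
(Y(-8)*83)*E(-4) = (5*83)/(-8 - 4) = 415/(-12) = 415*(-1/12) = -415/12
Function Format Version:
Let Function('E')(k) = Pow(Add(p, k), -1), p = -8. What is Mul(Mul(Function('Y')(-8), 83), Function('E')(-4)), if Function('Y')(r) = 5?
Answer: Rational(-415, 12) ≈ -34.583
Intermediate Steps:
Function('E')(k) = Pow(Add(-8, k), -1)
Mul(Mul(Function('Y')(-8), 83), Function('E')(-4)) = Mul(Mul(5, 83), Pow(Add(-8, -4), -1)) = Mul(415, Pow(-12, -1)) = Mul(415, Rational(-1, 12)) = Rational(-415, 12)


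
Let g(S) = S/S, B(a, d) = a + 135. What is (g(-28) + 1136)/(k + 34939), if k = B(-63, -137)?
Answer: 1137/35011 ≈ 0.032476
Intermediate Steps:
B(a, d) = 135 + a
k = 72 (k = 135 - 63 = 72)
g(S) = 1
(g(-28) + 1136)/(k + 34939) = (1 + 1136)/(72 + 34939) = 1137/35011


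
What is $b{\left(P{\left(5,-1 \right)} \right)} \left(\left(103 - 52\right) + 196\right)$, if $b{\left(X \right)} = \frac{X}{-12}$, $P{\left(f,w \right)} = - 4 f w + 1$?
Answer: $- \frac{1729}{4} \approx -432.25$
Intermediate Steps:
$P{\left(f,w \right)} = 1 - 4 f w$ ($P{\left(f,w \right)} = - 4 f w + 1 = 1 - 4 f w$)
$b{\left(X \right)} = - \frac{X}{12}$ ($b{\left(X \right)} = X \left(- \frac{1}{12}\right) = - \frac{X}{12}$)
$b{\left(P{\left(5,-1 \right)} \right)} \left(\left(103 - 52\right) + 196\right) = - \frac{1 - 20 \left(-1\right)}{12} \left(\left(103 - 52\right) + 196\right) = - \frac{1 + 20}{12} \left(\left(103 - 52\right) + 196\right) = \left(- \frac{1}{12}\right) 21 \left(51 + 196\right) = \left(- \frac{7}{4}\right) 247 = - \frac{1729}{4}$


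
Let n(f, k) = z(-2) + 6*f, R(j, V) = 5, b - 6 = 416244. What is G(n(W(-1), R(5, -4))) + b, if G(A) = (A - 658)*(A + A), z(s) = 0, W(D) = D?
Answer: 424218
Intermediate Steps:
b = 416250 (b = 6 + 416244 = 416250)
n(f, k) = 6*f (n(f, k) = 0 + 6*f = 6*f)
G(A) = 2*A*(-658 + A) (G(A) = (-658 + A)*(2*A) = 2*A*(-658 + A))
G(n(W(-1), R(5, -4))) + b = 2*(6*(-1))*(-658 + 6*(-1)) + 416250 = 2*(-6)*(-658 - 6) + 416250 = 2*(-6)*(-664) + 416250 = 7968 + 416250 = 424218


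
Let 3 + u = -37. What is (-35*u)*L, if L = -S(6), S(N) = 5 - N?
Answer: 1400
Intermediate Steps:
u = -40 (u = -3 - 37 = -40)
L = 1 (L = -(5 - 1*6) = -(5 - 6) = -1*(-1) = 1)
(-35*u)*L = -35*(-40)*1 = 1400*1 = 1400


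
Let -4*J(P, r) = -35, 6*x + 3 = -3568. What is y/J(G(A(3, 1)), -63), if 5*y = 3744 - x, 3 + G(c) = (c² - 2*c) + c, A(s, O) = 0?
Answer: 10414/105 ≈ 99.181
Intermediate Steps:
x = -3571/6 (x = -½ + (⅙)*(-3568) = -½ - 1784/3 = -3571/6 ≈ -595.17)
G(c) = -3 + c² - c (G(c) = -3 + ((c² - 2*c) + c) = -3 + (c² - c) = -3 + c² - c)
J(P, r) = 35/4 (J(P, r) = -¼*(-35) = 35/4)
y = 5207/6 (y = (3744 - 1*(-3571/6))/5 = (3744 + 3571/6)/5 = (⅕)*(26035/6) = 5207/6 ≈ 867.83)
y/J(G(A(3, 1)), -63) = 5207/(6*(35/4)) = (5207/6)*(4/35) = 10414/105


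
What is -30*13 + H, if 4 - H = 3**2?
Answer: -395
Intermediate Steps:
H = -5 (H = 4 - 1*3**2 = 4 - 1*9 = 4 - 9 = -5)
-30*13 + H = -30*13 - 5 = -390 - 5 = -395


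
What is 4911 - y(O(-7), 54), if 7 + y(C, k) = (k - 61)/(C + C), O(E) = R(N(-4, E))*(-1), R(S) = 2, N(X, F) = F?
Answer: 19665/4 ≈ 4916.3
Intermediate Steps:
O(E) = -2 (O(E) = 2*(-1) = -2)
y(C, k) = -7 + (-61 + k)/(2*C) (y(C, k) = -7 + (k - 61)/(C + C) = -7 + (-61 + k)/((2*C)) = -7 + (-61 + k)*(1/(2*C)) = -7 + (-61 + k)/(2*C))
4911 - y(O(-7), 54) = 4911 - (-61 + 54 - 14*(-2))/(2*(-2)) = 4911 - (-1)*(-61 + 54 + 28)/(2*2) = 4911 - (-1)*21/(2*2) = 4911 - 1*(-21/4) = 4911 + 21/4 = 19665/4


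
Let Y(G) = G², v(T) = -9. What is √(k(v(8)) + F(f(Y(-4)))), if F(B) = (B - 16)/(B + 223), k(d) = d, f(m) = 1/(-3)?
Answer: I*√1012187/334 ≈ 3.0122*I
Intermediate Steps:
f(m) = -⅓
F(B) = (-16 + B)/(223 + B)
√(k(v(8)) + F(f(Y(-4)))) = √(-9 + (-16 - ⅓)/(223 - ⅓)) = √(-9 - 49/3/(668/3)) = √(-9 + (3/668)*(-49/3)) = √(-9 - 49/668) = √(-6061/668) = I*√1012187/334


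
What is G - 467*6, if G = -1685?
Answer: -4487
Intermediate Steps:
G - 467*6 = -1685 - 467*6 = -1685 - 1*2802 = -1685 - 2802 = -4487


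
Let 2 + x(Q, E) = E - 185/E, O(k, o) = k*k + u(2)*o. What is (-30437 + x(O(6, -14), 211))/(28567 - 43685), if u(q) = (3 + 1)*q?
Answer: 6378293/3189898 ≈ 1.9995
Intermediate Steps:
u(q) = 4*q
O(k, o) = k² + 8*o (O(k, o) = k*k + (4*2)*o = k² + 8*o)
x(Q, E) = -2 + E - 185/E (x(Q, E) = -2 + (E - 185/E) = -2 + E - 185/E)
(-30437 + x(O(6, -14), 211))/(28567 - 43685) = (-30437 + (-2 + 211 - 185/211))/(28567 - 43685) = (-30437 + (-2 + 211 - 185*1/211))/(-15118) = (-30437 + (-2 + 211 - 185/211))*(-1/15118) = (-30437 + 43914/211)*(-1/15118) = -6378293/211*(-1/15118) = 6378293/3189898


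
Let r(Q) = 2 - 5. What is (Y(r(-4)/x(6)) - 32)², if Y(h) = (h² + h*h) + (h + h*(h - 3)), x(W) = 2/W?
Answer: 52441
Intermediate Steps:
r(Q) = -3
Y(h) = h + 2*h² + h*(-3 + h) (Y(h) = (h² + h²) + (h + h*(-3 + h)) = 2*h² + (h + h*(-3 + h)) = h + 2*h² + h*(-3 + h))
(Y(r(-4)/x(6)) - 32)² = ((-3/(2/6))*(-2 + 3*(-3/(2/6))) - 32)² = ((-3/(2*(⅙)))*(-2 + 3*(-3/(2*(⅙)))) - 32)² = ((-3/⅓)*(-2 + 3*(-3/⅓)) - 32)² = ((-3*3)*(-2 + 3*(-3*3)) - 32)² = (-9*(-2 + 3*(-9)) - 32)² = (-9*(-2 - 27) - 32)² = (-9*(-29) - 32)² = (261 - 32)² = 229² = 52441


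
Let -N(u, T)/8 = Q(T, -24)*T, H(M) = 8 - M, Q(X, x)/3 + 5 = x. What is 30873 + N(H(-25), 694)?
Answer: 513897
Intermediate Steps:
Q(X, x) = -15 + 3*x
N(u, T) = 696*T (N(u, T) = -8*(-15 + 3*(-24))*T = -8*(-15 - 72)*T = -(-696)*T = 696*T)
30873 + N(H(-25), 694) = 30873 + 696*694 = 30873 + 483024 = 513897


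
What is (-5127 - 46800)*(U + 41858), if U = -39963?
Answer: -98401665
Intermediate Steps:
(-5127 - 46800)*(U + 41858) = (-5127 - 46800)*(-39963 + 41858) = -51927*1895 = -98401665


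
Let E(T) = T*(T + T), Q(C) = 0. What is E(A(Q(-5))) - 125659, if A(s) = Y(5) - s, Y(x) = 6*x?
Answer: -123859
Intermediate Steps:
A(s) = 30 - s (A(s) = 6*5 - s = 30 - s)
E(T) = 2*T² (E(T) = T*(2*T) = 2*T²)
E(A(Q(-5))) - 125659 = 2*(30 - 1*0)² - 125659 = 2*(30 + 0)² - 125659 = 2*30² - 125659 = 2*900 - 125659 = 1800 - 125659 = -123859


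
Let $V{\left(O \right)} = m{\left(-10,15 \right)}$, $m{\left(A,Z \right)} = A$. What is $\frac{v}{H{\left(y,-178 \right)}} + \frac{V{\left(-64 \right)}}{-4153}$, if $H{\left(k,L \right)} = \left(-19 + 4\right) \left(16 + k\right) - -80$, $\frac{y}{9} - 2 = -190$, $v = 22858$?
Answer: $\frac{47590737}{52369330} \approx 0.90875$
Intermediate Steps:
$y = -1692$ ($y = 18 + 9 \left(-190\right) = 18 - 1710 = -1692$)
$V{\left(O \right)} = -10$
$H{\left(k,L \right)} = -160 - 15 k$ ($H{\left(k,L \right)} = - 15 \left(16 + k\right) + 80 = \left(-240 - 15 k\right) + 80 = -160 - 15 k$)
$\frac{v}{H{\left(y,-178 \right)}} + \frac{V{\left(-64 \right)}}{-4153} = \frac{22858}{-160 - -25380} - \frac{10}{-4153} = \frac{22858}{-160 + 25380} - - \frac{10}{4153} = \frac{22858}{25220} + \frac{10}{4153} = 22858 \cdot \frac{1}{25220} + \frac{10}{4153} = \frac{11429}{12610} + \frac{10}{4153} = \frac{47590737}{52369330}$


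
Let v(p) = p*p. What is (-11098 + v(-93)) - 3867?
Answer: -6316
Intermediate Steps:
v(p) = p²
(-11098 + v(-93)) - 3867 = (-11098 + (-93)²) - 3867 = (-11098 + 8649) - 3867 = -2449 - 3867 = -6316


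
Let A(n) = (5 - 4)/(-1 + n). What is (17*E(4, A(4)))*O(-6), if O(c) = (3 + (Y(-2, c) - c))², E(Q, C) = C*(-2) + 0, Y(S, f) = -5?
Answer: -544/3 ≈ -181.33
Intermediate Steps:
A(n) = 1/(-1 + n)
E(Q, C) = -2*C (E(Q, C) = -2*C + 0 = -2*C)
O(c) = (-2 - c)² (O(c) = (3 + (-5 - c))² = (-2 - c)²)
(17*E(4, A(4)))*O(-6) = (17*(-2/(-1 + 4)))*(2 - 6)² = (17*(-2/3))*(-4)² = (17*(-2*⅓))*16 = (17*(-⅔))*16 = -34/3*16 = -544/3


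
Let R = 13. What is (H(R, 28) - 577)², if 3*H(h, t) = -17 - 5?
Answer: 3073009/9 ≈ 3.4145e+5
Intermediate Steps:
H(h, t) = -22/3 (H(h, t) = (-17 - 5)/3 = (⅓)*(-22) = -22/3)
(H(R, 28) - 577)² = (-22/3 - 577)² = (-1753/3)² = 3073009/9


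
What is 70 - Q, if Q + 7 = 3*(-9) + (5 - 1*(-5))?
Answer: 94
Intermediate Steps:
Q = -24 (Q = -7 + (3*(-9) + (5 - 1*(-5))) = -7 + (-27 + (5 + 5)) = -7 + (-27 + 10) = -7 - 17 = -24)
70 - Q = 70 - 1*(-24) = 70 + 24 = 94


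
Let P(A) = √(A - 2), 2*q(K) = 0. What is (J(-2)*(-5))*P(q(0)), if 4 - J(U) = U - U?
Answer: -20*I*√2 ≈ -28.284*I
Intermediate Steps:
q(K) = 0 (q(K) = (½)*0 = 0)
P(A) = √(-2 + A)
J(U) = 4 (J(U) = 4 - (U - U) = 4 - 1*0 = 4 + 0 = 4)
(J(-2)*(-5))*P(q(0)) = (4*(-5))*√(-2 + 0) = -20*I*√2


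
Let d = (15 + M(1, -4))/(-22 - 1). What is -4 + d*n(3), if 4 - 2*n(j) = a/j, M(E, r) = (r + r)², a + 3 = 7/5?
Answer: -4066/345 ≈ -11.786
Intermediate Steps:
a = -8/5 (a = -3 + 7/5 = -8/5 ≈ -1.6000)
M(E, r) = 4*r² (M(E, r) = (2*r)² = 4*r²)
d = -79/23 (d = (15 + 4*(-4)²)/(-22 - 1) = (15 + 4*16)/(-23) = (15 + 64)*(-1/23) = 79*(-1/23) = -79/23 ≈ -3.4348)
n(j) = 2 + 4/(5*j) (n(j) = 2 - (-4)/(5*j) = 2 + 4/(5*j))
-4 + d*n(3) = -4 - 79*(2 + (⅘)/3)/23 = -4 - 79*(2 + (⅘)*(⅓))/23 = -4 - 79*(2 + 4/15)/23 = -4 - 79/23*34/15 = -4 - 2686/345 = -4066/345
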